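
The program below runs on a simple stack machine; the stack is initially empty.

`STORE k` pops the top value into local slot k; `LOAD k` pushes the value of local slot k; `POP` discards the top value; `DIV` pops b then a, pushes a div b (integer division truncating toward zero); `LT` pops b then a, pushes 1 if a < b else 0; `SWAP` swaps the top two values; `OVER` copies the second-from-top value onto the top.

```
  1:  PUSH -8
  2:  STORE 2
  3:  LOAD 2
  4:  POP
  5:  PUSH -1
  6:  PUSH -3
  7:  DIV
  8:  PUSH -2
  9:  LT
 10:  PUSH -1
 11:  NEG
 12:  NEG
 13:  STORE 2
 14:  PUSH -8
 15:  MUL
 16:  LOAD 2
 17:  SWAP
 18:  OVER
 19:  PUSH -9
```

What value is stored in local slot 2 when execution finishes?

PUSH -8 -> -8
STORE 2 -> (empty)
LOAD 2  -> -8
POP     -> (empty)
PUSH -1 -> -1
PUSH -3 -> -1 -3
DIV     -> 0
PUSH -2 -> 0 -2
LT      -> 0
PUSH -1 -> 0 -1
NEG     -> 0 1
NEG     -> 0 -1
STORE 2 -> 0
PUSH -8 -> 0 -8
MUL     -> 0
LOAD 2  -> 0 -1
SWAP    -> -1 0
OVER    -> -1 0 -1
PUSH -9 -> -1 0 -1 -9

-1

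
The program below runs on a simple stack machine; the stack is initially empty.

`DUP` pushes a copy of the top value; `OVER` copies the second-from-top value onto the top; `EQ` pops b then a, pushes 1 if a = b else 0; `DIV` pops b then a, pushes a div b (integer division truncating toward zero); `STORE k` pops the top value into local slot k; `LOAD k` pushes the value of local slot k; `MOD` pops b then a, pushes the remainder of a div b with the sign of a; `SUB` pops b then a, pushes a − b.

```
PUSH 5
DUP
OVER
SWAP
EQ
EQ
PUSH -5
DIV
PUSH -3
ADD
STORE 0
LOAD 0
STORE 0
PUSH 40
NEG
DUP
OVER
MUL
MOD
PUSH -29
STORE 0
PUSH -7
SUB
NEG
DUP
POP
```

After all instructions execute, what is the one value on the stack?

33

PUSH 5   : [5]
DUP      : [5, 5]
OVER     : [5, 5, 5]
SWAP     : [5, 5, 5]
EQ       : [5, 1]
EQ       : [0]
PUSH -5  : [0, -5]
DIV      : [0]
PUSH -3  : [0, -3]
ADD      : [-3]
STORE 0  : []
LOAD 0   : [-3]
STORE 0  : []
PUSH 40  : [40]
NEG      : [-40]
DUP      : [-40, -40]
OVER     : [-40, -40, -40]
MUL      : [-40, 1600]
MOD      : [-40]
PUSH -29 : [-40, -29]
STORE 0  : [-40]
PUSH -7  : [-40, -7]
SUB      : [-33]
NEG      : [33]
DUP      : [33, 33]
POP      : [33]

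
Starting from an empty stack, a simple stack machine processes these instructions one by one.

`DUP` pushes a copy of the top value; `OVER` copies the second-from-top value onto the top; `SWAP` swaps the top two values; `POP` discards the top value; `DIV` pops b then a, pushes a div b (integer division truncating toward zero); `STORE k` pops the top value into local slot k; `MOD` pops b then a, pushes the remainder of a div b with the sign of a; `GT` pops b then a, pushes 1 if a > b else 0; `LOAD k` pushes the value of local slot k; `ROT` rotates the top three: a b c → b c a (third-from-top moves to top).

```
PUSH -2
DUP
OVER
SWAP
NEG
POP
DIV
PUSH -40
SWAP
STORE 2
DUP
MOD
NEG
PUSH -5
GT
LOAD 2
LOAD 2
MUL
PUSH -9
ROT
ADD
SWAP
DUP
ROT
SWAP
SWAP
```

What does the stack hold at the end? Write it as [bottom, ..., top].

[1, 1, -8]

PUSH -2  : [-2]
DUP      : [-2, -2]
OVER     : [-2, -2, -2]
SWAP     : [-2, -2, -2]
NEG      : [-2, -2, 2]
POP      : [-2, -2]
DIV      : [1]
PUSH -40 : [1, -40]
SWAP     : [-40, 1]
STORE 2  : [-40]
DUP      : [-40, -40]
MOD      : [0]
NEG      : [0]
PUSH -5  : [0, -5]
GT       : [1]
LOAD 2   : [1, 1]
LOAD 2   : [1, 1, 1]
MUL      : [1, 1]
PUSH -9  : [1, 1, -9]
ROT      : [1, -9, 1]
ADD      : [1, -8]
SWAP     : [-8, 1]
DUP      : [-8, 1, 1]
ROT      : [1, 1, -8]
SWAP     : [1, -8, 1]
SWAP     : [1, 1, -8]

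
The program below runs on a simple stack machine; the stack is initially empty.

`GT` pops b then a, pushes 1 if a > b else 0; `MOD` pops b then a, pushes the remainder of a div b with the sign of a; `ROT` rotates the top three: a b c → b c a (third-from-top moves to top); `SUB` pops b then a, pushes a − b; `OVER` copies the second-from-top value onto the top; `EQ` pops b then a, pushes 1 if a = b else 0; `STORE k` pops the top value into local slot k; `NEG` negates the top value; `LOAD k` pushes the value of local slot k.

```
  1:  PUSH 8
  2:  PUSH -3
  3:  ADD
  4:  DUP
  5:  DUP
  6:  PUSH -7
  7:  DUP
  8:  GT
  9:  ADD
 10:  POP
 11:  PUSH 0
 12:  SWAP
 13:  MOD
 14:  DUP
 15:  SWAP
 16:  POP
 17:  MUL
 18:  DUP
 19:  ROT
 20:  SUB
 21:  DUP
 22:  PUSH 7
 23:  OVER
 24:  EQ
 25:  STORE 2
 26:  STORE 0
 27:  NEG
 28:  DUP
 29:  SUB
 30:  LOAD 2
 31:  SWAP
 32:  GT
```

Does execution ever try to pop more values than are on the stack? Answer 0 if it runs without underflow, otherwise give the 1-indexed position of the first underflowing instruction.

PUSH 8   8
PUSH -3  8 -3
ADD      5
DUP      5 5
DUP      5 5 5
PUSH -7  5 5 5 -7
DUP      5 5 5 -7 -7
GT       5 5 5 0
ADD      5 5 5
POP      5 5
PUSH 0   5 5 0
SWAP     5 0 5
MOD      5 0
DUP      5 0 0
SWAP     5 0 0
POP      5 0
MUL      0
DUP      0 0
ROT  — needs 3 operands, stack has 2 → underflow

19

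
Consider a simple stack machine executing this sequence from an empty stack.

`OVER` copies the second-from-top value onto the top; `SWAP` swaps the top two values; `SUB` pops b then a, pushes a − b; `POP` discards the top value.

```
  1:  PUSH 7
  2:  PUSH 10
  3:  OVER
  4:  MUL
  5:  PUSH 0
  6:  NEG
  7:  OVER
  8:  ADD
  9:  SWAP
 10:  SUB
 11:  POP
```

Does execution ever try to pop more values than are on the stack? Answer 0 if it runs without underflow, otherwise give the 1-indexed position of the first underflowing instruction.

0

PUSH 7   7
PUSH 10  7 10
OVER     7 10 7
MUL      7 70
PUSH 0   7 70 0
NEG      7 70 0
OVER     7 70 0 70
ADD      7 70 70
SWAP     7 70 70
SUB      7 0
POP      7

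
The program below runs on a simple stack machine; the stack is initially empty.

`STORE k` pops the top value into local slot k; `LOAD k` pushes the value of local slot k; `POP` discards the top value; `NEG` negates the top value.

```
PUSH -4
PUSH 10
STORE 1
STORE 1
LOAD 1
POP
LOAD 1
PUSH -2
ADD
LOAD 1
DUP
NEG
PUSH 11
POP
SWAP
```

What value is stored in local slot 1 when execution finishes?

PUSH -4 -> -4
PUSH 10 -> -4 10
STORE 1 -> -4
STORE 1 -> (empty)
LOAD 1  -> -4
POP     -> (empty)
LOAD 1  -> -4
PUSH -2 -> -4 -2
ADD     -> -6
LOAD 1  -> -6 -4
DUP     -> -6 -4 -4
NEG     -> -6 -4 4
PUSH 11 -> -6 -4 4 11
POP     -> -6 -4 4
SWAP    -> -6 4 -4

-4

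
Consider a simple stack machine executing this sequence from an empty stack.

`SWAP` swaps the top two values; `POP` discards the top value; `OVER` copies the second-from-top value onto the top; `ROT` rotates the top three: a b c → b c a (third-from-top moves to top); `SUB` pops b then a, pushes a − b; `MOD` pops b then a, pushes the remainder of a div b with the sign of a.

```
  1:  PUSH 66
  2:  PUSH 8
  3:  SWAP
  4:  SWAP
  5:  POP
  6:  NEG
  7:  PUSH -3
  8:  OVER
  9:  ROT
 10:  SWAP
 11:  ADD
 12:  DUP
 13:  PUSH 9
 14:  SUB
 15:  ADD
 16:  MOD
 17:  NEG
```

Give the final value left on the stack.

PUSH 66 : 66
PUSH 8  : 66 8
SWAP    : 8 66
SWAP    : 66 8
POP     : 66
NEG     : -66
PUSH -3 : -66 -3
OVER    : -66 -3 -66
ROT     : -3 -66 -66
SWAP    : -3 -66 -66
ADD     : -3 -132
DUP     : -3 -132 -132
PUSH 9  : -3 -132 -132 9
SUB     : -3 -132 -141
ADD     : -3 -273
MOD     : -3
NEG     : 3

3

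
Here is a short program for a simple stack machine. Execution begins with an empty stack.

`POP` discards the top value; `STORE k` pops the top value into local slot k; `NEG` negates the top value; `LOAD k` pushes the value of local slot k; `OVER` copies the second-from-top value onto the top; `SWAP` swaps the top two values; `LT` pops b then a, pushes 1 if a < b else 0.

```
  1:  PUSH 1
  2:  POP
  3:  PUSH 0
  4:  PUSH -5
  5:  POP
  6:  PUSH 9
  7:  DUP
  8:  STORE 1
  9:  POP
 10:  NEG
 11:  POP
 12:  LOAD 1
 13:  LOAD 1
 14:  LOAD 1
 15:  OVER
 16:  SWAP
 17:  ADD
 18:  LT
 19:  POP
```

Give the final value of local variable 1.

PUSH 1  : 1
POP     : (empty)
PUSH 0  : 0
PUSH -5 : 0 -5
POP     : 0
PUSH 9  : 0 9
DUP     : 0 9 9
STORE 1 : 0 9
POP     : 0
NEG     : 0
POP     : (empty)
LOAD 1  : 9
LOAD 1  : 9 9
LOAD 1  : 9 9 9
OVER    : 9 9 9 9
SWAP    : 9 9 9 9
ADD     : 9 9 18
LT      : 9 1
POP     : 9

9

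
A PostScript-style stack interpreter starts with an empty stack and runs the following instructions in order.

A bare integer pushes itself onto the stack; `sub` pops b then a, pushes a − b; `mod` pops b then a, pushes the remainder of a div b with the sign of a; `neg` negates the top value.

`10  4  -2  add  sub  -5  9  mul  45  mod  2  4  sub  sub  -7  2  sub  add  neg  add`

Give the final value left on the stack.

10  -> 10
4   -> 10 4
-2  -> 10 4 -2
add -> 10 2
sub -> 8
-5  -> 8 -5
9   -> 8 -5 9
mul -> 8 -45
45  -> 8 -45 45
mod -> 8 0
2   -> 8 0 2
4   -> 8 0 2 4
sub -> 8 0 -2
sub -> 8 2
-7  -> 8 2 -7
2   -> 8 2 -7 2
sub -> 8 2 -9
add -> 8 -7
neg -> 8 7
add -> 15

15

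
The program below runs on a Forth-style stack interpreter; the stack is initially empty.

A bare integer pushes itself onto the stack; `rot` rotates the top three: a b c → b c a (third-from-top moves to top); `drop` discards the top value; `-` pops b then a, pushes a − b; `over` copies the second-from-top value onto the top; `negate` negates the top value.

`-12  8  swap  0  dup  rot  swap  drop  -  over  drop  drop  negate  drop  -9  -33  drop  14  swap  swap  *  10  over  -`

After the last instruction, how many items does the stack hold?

-12    -> -12
8      -> -12 8
swap   -> 8 -12
0      -> 8 -12 0
dup    -> 8 -12 0 0
rot    -> 8 0 0 -12
swap   -> 8 0 -12 0
drop   -> 8 0 -12
-      -> 8 12
over   -> 8 12 8
drop   -> 8 12
drop   -> 8
negate -> -8
drop   -> (empty)
-9     -> -9
-33    -> -9 -33
drop   -> -9
14     -> -9 14
swap   -> 14 -9
swap   -> -9 14
*      -> -126
10     -> -126 10
over   -> -126 10 -126
-      -> -126 136

2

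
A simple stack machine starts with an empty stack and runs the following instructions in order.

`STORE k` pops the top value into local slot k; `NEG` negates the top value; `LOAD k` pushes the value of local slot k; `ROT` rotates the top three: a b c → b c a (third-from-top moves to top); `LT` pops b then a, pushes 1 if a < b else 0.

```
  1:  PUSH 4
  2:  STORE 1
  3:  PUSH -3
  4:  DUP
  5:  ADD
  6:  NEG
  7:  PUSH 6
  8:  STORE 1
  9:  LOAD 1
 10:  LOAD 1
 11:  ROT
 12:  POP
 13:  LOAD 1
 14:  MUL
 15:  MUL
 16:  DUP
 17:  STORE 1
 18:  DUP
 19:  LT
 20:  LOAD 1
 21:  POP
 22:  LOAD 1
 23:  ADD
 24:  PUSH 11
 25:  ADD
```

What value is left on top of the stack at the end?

PUSH 4  : [4]
STORE 1 : []
PUSH -3 : [-3]
DUP     : [-3, -3]
ADD     : [-6]
NEG     : [6]
PUSH 6  : [6, 6]
STORE 1 : [6]
LOAD 1  : [6, 6]
LOAD 1  : [6, 6, 6]
ROT     : [6, 6, 6]
POP     : [6, 6]
LOAD 1  : [6, 6, 6]
MUL     : [6, 36]
MUL     : [216]
DUP     : [216, 216]
STORE 1 : [216]
DUP     : [216, 216]
LT      : [0]
LOAD 1  : [0, 216]
POP     : [0]
LOAD 1  : [0, 216]
ADD     : [216]
PUSH 11 : [216, 11]
ADD     : [227]

227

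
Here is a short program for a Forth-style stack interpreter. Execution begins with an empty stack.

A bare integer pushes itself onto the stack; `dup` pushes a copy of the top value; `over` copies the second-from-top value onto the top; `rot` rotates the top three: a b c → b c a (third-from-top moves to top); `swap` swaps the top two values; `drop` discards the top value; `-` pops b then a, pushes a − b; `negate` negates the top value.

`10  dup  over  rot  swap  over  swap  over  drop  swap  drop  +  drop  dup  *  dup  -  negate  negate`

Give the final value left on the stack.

0

10     : 10
dup    : 10 10
over   : 10 10 10
rot    : 10 10 10
swap   : 10 10 10
over   : 10 10 10 10
swap   : 10 10 10 10
over   : 10 10 10 10 10
drop   : 10 10 10 10
swap   : 10 10 10 10
drop   : 10 10 10
+      : 10 20
drop   : 10
dup    : 10 10
*      : 100
dup    : 100 100
-      : 0
negate : 0
negate : 0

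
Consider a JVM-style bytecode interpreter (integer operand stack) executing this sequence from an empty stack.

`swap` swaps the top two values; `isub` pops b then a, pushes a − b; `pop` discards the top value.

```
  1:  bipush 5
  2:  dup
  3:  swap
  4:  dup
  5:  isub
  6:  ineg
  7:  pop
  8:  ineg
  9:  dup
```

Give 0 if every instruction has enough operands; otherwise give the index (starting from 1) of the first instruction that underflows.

0

bipush 5 : 5
dup      : 5 5
swap     : 5 5
dup      : 5 5 5
isub     : 5 0
ineg     : 5 0
pop      : 5
ineg     : -5
dup      : -5 -5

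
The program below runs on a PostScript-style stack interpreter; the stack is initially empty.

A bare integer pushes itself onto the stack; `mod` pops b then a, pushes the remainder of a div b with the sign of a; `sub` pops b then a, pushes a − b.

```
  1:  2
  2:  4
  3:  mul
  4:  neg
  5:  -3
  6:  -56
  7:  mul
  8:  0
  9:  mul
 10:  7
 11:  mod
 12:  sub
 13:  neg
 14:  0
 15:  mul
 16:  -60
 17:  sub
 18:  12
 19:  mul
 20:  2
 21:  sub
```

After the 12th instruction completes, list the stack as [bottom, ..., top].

[-8]

2   → 2
4   → 2 4
mul → 8
neg → -8
-3  → -8 -3
-56 → -8 -3 -56
mul → -8 168
0   → -8 168 0
mul → -8 0
7   → -8 0 7
mod → -8 0
sub → -8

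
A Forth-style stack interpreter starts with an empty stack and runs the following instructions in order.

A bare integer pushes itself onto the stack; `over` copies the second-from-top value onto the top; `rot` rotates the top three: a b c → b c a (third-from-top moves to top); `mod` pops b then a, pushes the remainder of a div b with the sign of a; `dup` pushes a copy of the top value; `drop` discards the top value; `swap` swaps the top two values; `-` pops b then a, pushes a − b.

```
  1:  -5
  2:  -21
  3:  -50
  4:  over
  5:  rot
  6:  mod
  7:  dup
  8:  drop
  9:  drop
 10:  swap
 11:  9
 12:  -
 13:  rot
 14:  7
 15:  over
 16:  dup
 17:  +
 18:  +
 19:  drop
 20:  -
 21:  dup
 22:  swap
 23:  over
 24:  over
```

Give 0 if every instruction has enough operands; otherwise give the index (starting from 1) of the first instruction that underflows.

13

-5   : [-5]
-21  : [-5, -21]
-50  : [-5, -21, -50]
over : [-5, -21, -50, -21]
rot  : [-5, -50, -21, -21]
mod  : [-5, -50, 0]
dup  : [-5, -50, 0, 0]
drop : [-5, -50, 0]
drop : [-5, -50]
swap : [-50, -5]
9    : [-50, -5, 9]
-    : [-50, -14]
rot  — needs 3 operands, stack has 2 → underflow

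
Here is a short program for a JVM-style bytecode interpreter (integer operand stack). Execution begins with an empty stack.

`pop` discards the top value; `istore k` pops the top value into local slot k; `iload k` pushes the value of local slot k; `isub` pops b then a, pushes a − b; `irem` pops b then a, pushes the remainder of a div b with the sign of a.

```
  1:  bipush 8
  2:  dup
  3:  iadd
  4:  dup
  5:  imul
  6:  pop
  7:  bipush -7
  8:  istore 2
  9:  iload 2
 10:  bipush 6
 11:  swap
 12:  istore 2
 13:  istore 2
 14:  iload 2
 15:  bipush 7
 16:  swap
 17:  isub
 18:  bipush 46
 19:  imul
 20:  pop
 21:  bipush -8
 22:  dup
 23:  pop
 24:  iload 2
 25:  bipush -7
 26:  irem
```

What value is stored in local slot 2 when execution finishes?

6

bipush 8  → 8
dup       → 8 8
iadd      → 16
dup       → 16 16
imul      → 256
pop       → (empty)
bipush -7 → -7
istore 2  → (empty)
iload 2   → -7
bipush 6  → -7 6
swap      → 6 -7
istore 2  → 6
istore 2  → (empty)
iload 2   → 6
bipush 7  → 6 7
swap      → 7 6
isub      → 1
bipush 46 → 1 46
imul      → 46
pop       → (empty)
bipush -8 → -8
dup       → -8 -8
pop       → -8
iload 2   → -8 6
bipush -7 → -8 6 -7
irem      → -8 6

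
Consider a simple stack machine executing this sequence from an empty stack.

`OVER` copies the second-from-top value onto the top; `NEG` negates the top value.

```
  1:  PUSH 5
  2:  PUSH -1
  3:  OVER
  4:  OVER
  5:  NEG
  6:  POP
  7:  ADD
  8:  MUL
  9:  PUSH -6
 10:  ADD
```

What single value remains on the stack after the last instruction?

PUSH 5  -> [5]
PUSH -1 -> [5, -1]
OVER    -> [5, -1, 5]
OVER    -> [5, -1, 5, -1]
NEG     -> [5, -1, 5, 1]
POP     -> [5, -1, 5]
ADD     -> [5, 4]
MUL     -> [20]
PUSH -6 -> [20, -6]
ADD     -> [14]

14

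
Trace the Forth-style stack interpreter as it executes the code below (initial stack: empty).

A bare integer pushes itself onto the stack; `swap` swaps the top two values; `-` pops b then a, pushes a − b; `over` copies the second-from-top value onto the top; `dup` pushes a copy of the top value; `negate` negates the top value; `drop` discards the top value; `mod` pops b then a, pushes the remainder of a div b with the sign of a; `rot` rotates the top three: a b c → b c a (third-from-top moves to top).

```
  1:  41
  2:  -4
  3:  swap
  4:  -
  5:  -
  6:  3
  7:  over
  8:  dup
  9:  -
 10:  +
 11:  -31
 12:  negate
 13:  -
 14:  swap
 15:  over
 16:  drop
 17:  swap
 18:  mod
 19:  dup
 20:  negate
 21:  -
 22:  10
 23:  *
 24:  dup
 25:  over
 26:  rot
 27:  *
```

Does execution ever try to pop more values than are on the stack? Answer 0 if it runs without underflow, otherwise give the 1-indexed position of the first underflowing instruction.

41   : 41
-4   : 41 -4
swap : -4 41
-    : -45
-  — needs 2 operands, stack has 1 → underflow

5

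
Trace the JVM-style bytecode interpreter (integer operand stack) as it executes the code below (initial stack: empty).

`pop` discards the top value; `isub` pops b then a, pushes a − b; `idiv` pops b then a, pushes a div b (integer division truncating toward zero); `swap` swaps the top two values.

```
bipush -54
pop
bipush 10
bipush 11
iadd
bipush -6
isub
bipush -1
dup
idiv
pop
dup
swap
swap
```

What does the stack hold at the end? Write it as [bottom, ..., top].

[27, 27]

bipush -54 : -54
pop        : (empty)
bipush 10  : 10
bipush 11  : 10 11
iadd       : 21
bipush -6  : 21 -6
isub       : 27
bipush -1  : 27 -1
dup        : 27 -1 -1
idiv       : 27 1
pop        : 27
dup        : 27 27
swap       : 27 27
swap       : 27 27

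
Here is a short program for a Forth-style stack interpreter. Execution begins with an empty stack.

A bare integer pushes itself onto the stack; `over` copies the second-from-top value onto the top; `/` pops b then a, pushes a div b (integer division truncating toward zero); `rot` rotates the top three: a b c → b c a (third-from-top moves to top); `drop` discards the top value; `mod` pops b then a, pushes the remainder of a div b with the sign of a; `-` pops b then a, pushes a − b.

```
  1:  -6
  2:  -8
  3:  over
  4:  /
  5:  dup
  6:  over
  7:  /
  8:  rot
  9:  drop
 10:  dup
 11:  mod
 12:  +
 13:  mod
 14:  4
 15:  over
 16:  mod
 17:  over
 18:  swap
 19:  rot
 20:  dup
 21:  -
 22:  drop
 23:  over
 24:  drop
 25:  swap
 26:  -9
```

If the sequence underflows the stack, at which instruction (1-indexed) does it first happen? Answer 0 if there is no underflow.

13

-6   -> -6
-8   -> -6 -8
over -> -6 -8 -6
/    -> -6 1
dup  -> -6 1 1
over -> -6 1 1 1
/    -> -6 1 1
rot  -> 1 1 -6
drop -> 1 1
dup  -> 1 1 1
mod  -> 1 0
+    -> 1
mod  — needs 2 operands, stack has 1 → underflow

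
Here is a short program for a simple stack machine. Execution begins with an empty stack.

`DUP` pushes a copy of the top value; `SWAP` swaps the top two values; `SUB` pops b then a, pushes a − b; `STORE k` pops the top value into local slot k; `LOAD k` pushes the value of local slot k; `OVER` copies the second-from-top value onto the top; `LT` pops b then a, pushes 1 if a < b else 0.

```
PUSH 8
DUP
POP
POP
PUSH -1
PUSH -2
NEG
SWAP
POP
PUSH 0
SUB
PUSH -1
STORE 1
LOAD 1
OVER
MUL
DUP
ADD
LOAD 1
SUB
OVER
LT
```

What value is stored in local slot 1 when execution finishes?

-1

PUSH 8   8
DUP      8 8
POP      8
POP      (empty)
PUSH -1  -1
PUSH -2  -1 -2
NEG      -1 2
SWAP     2 -1
POP      2
PUSH 0   2 0
SUB      2
PUSH -1  2 -1
STORE 1  2
LOAD 1   2 -1
OVER     2 -1 2
MUL      2 -2
DUP      2 -2 -2
ADD      2 -4
LOAD 1   2 -4 -1
SUB      2 -3
OVER     2 -3 2
LT       2 1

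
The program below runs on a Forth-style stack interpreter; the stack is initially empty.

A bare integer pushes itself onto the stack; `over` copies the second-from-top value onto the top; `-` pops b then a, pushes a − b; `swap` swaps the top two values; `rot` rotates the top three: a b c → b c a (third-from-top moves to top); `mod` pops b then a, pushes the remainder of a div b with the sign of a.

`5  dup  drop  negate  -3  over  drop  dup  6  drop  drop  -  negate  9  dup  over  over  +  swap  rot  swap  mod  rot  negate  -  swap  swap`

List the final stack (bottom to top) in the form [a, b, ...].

5      -> 5
dup    -> 5 5
drop   -> 5
negate -> -5
-3     -> -5 -3
over   -> -5 -3 -5
drop   -> -5 -3
dup    -> -5 -3 -3
6      -> -5 -3 -3 6
drop   -> -5 -3 -3
drop   -> -5 -3
-      -> -2
negate -> 2
9      -> 2 9
dup    -> 2 9 9
over   -> 2 9 9 9
over   -> 2 9 9 9 9
+      -> 2 9 9 18
swap   -> 2 9 18 9
rot    -> 2 18 9 9
swap   -> 2 18 9 9
mod    -> 2 18 0
rot    -> 18 0 2
negate -> 18 0 -2
-      -> 18 2
swap   -> 2 18
swap   -> 18 2

[18, 2]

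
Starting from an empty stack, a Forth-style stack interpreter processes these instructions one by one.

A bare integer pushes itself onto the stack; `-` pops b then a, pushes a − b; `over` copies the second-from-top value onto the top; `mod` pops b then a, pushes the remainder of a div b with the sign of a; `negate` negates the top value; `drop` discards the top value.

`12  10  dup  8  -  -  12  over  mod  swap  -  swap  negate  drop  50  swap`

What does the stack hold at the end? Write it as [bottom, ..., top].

[50, -4]

12     -> 12
10     -> 12 10
dup    -> 12 10 10
8      -> 12 10 10 8
-      -> 12 10 2
-      -> 12 8
12     -> 12 8 12
over   -> 12 8 12 8
mod    -> 12 8 4
swap   -> 12 4 8
-      -> 12 -4
swap   -> -4 12
negate -> -4 -12
drop   -> -4
50     -> -4 50
swap   -> 50 -4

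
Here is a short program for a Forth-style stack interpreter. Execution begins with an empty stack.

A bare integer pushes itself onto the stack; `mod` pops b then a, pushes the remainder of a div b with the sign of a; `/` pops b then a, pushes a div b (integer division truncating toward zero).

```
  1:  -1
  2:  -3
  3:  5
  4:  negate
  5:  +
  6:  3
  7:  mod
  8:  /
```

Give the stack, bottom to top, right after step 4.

[-1, -3, -5]

-1      -1
-3      -1 -3
5       -1 -3 5
negate  -1 -3 -5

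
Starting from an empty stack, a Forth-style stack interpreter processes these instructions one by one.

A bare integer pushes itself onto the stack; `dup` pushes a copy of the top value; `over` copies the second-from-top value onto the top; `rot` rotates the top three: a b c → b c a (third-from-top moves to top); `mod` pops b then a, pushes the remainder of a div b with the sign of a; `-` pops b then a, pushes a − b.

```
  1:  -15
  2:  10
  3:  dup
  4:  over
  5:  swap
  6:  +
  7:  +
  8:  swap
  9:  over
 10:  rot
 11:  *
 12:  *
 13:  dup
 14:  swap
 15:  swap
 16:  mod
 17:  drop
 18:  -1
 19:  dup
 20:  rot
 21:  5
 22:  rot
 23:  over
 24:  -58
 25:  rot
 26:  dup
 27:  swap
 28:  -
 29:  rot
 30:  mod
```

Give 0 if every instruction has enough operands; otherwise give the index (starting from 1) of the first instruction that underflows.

-15  → -15
10   → -15 10
dup  → -15 10 10
over → -15 10 10 10
swap → -15 10 10 10
+    → -15 10 20
+    → -15 30
swap → 30 -15
over → 30 -15 30
rot  → -15 30 30
*    → -15 900
*    → -13500
dup  → -13500 -13500
swap → -13500 -13500
swap → -13500 -13500
mod  → 0
drop → (empty)
-1   → -1
dup  → -1 -1
rot  — needs 3 operands, stack has 2 → underflow

20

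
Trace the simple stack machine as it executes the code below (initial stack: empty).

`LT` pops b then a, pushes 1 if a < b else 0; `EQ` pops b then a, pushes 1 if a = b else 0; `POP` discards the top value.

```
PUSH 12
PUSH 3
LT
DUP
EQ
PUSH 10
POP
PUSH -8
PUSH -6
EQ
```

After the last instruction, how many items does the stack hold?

2

PUSH 12 : 12
PUSH 3  : 12 3
LT      : 0
DUP     : 0 0
EQ      : 1
PUSH 10 : 1 10
POP     : 1
PUSH -8 : 1 -8
PUSH -6 : 1 -8 -6
EQ      : 1 0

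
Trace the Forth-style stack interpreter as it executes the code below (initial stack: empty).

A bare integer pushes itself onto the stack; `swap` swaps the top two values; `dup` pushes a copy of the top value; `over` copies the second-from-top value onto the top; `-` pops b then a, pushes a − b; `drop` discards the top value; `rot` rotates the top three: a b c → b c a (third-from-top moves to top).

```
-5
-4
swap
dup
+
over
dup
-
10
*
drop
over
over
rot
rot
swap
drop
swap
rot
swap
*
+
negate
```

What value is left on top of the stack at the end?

-36

-5      -5
-4      -5 -4
swap    -4 -5
dup     -4 -5 -5
+       -4 -10
over    -4 -10 -4
dup     -4 -10 -4 -4
-       -4 -10 0
10      -4 -10 0 10
*       -4 -10 0
drop    -4 -10
over    -4 -10 -4
over    -4 -10 -4 -10
rot     -4 -4 -10 -10
rot     -4 -10 -10 -4
swap    -4 -10 -4 -10
drop    -4 -10 -4
swap    -4 -4 -10
rot     -4 -10 -4
swap    -4 -4 -10
*       -4 40
+       36
negate  -36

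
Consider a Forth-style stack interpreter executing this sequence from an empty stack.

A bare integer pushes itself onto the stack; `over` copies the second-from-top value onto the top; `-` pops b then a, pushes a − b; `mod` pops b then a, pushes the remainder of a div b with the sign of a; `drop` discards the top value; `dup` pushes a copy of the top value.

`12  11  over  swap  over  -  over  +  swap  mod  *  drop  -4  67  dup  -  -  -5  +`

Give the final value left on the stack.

12   -> [12]
11   -> [12, 11]
over -> [12, 11, 12]
swap -> [12, 12, 11]
over -> [12, 12, 11, 12]
-    -> [12, 12, -1]
over -> [12, 12, -1, 12]
+    -> [12, 12, 11]
swap -> [12, 11, 12]
mod  -> [12, 11]
*    -> [132]
drop -> []
-4   -> [-4]
67   -> [-4, 67]
dup  -> [-4, 67, 67]
-    -> [-4, 0]
-    -> [-4]
-5   -> [-4, -5]
+    -> [-9]

-9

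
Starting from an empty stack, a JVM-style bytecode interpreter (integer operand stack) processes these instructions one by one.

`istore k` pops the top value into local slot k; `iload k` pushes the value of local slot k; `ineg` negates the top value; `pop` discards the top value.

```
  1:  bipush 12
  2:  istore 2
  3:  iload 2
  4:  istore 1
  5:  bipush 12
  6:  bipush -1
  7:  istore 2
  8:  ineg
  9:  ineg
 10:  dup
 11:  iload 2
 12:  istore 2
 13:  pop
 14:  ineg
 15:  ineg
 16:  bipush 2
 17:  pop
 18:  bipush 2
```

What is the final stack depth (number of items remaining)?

2

bipush 12 -> [12]
istore 2  -> []
iload 2   -> [12]
istore 1  -> []
bipush 12 -> [12]
bipush -1 -> [12, -1]
istore 2  -> [12]
ineg      -> [-12]
ineg      -> [12]
dup       -> [12, 12]
iload 2   -> [12, 12, -1]
istore 2  -> [12, 12]
pop       -> [12]
ineg      -> [-12]
ineg      -> [12]
bipush 2  -> [12, 2]
pop       -> [12]
bipush 2  -> [12, 2]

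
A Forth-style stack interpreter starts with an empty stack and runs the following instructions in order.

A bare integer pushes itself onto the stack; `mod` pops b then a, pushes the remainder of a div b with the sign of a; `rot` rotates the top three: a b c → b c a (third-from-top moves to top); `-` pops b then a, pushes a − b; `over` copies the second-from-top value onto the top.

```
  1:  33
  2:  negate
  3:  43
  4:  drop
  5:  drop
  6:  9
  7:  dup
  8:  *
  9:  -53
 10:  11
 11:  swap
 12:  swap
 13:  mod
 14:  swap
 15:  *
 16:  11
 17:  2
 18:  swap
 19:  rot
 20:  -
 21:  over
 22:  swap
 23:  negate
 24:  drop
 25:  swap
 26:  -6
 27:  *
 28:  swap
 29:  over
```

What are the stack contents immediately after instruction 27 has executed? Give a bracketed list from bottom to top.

[2, -12]

33     → [33]
negate → [-33]
43     → [-33, 43]
drop   → [-33]
drop   → []
9      → [9]
dup    → [9, 9]
*      → [81]
-53    → [81, -53]
11     → [81, -53, 11]
swap   → [81, 11, -53]
swap   → [81, -53, 11]
mod    → [81, -9]
swap   → [-9, 81]
*      → [-729]
11     → [-729, 11]
2      → [-729, 11, 2]
swap   → [-729, 2, 11]
rot    → [2, 11, -729]
-      → [2, 740]
over   → [2, 740, 2]
swap   → [2, 2, 740]
negate → [2, 2, -740]
drop   → [2, 2]
swap   → [2, 2]
-6     → [2, 2, -6]
*      → [2, -12]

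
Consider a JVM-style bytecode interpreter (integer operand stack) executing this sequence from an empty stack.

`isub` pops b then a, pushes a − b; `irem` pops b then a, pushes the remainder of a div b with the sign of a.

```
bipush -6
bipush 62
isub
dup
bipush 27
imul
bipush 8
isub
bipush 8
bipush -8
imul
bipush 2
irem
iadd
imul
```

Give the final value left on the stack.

bipush -6  -6
bipush 62  -6 62
isub       -68
dup        -68 -68
bipush 27  -68 -68 27
imul       -68 -1836
bipush 8   -68 -1836 8
isub       -68 -1844
bipush 8   -68 -1844 8
bipush -8  -68 -1844 8 -8
imul       -68 -1844 -64
bipush 2   -68 -1844 -64 2
irem       -68 -1844 0
iadd       -68 -1844
imul       125392

125392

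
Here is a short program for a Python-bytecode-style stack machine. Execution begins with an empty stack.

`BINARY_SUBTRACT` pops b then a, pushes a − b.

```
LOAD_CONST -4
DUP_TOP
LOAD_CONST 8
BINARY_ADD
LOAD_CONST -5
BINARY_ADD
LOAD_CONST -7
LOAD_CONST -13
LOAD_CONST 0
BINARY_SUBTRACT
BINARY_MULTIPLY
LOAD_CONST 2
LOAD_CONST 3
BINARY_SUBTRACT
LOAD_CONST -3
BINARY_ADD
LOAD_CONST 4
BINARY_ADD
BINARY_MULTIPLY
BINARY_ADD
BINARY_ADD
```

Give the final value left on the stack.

-5

LOAD_CONST -4   : [-4]
DUP_TOP         : [-4, -4]
LOAD_CONST 8    : [-4, -4, 8]
BINARY_ADD      : [-4, 4]
LOAD_CONST -5   : [-4, 4, -5]
BINARY_ADD      : [-4, -1]
LOAD_CONST -7   : [-4, -1, -7]
LOAD_CONST -13  : [-4, -1, -7, -13]
LOAD_CONST 0    : [-4, -1, -7, -13, 0]
BINARY_SUBTRACT : [-4, -1, -7, -13]
BINARY_MULTIPLY : [-4, -1, 91]
LOAD_CONST 2    : [-4, -1, 91, 2]
LOAD_CONST 3    : [-4, -1, 91, 2, 3]
BINARY_SUBTRACT : [-4, -1, 91, -1]
LOAD_CONST -3   : [-4, -1, 91, -1, -3]
BINARY_ADD      : [-4, -1, 91, -4]
LOAD_CONST 4    : [-4, -1, 91, -4, 4]
BINARY_ADD      : [-4, -1, 91, 0]
BINARY_MULTIPLY : [-4, -1, 0]
BINARY_ADD      : [-4, -1]
BINARY_ADD      : [-5]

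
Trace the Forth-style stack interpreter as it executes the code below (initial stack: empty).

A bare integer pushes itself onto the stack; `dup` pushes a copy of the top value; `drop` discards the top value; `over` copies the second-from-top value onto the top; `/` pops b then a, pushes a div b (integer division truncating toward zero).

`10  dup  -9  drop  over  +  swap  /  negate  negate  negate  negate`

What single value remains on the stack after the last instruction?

2

10     : 10
dup    : 10 10
-9     : 10 10 -9
drop   : 10 10
over   : 10 10 10
+      : 10 20
swap   : 20 10
/      : 2
negate : -2
negate : 2
negate : -2
negate : 2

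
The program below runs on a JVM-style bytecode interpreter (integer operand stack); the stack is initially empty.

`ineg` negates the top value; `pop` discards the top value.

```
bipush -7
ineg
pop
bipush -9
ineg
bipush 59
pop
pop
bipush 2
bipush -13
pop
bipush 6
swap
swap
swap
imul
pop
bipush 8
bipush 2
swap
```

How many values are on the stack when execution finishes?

2

bipush -7  → -7
ineg       → 7
pop        → (empty)
bipush -9  → -9
ineg       → 9
bipush 59  → 9 59
pop        → 9
pop        → (empty)
bipush 2   → 2
bipush -13 → 2 -13
pop        → 2
bipush 6   → 2 6
swap       → 6 2
swap       → 2 6
swap       → 6 2
imul       → 12
pop        → (empty)
bipush 8   → 8
bipush 2   → 8 2
swap       → 2 8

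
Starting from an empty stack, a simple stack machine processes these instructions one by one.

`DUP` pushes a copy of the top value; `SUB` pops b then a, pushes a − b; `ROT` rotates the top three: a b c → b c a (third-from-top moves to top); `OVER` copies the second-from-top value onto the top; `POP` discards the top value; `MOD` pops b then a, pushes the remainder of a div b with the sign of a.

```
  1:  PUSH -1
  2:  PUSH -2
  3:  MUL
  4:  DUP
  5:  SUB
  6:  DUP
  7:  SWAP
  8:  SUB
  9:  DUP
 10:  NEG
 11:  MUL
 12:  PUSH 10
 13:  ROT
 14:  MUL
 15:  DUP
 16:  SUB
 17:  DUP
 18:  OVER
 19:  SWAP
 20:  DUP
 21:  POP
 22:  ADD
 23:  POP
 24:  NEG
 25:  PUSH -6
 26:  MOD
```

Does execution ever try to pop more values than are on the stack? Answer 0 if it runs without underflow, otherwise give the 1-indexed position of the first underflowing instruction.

PUSH -1 : [-1]
PUSH -2 : [-1, -2]
MUL     : [2]
DUP     : [2, 2]
SUB     : [0]
DUP     : [0, 0]
SWAP    : [0, 0]
SUB     : [0]
DUP     : [0, 0]
NEG     : [0, 0]
MUL     : [0]
PUSH 10 : [0, 10]
ROT  — needs 3 operands, stack has 2 → underflow

13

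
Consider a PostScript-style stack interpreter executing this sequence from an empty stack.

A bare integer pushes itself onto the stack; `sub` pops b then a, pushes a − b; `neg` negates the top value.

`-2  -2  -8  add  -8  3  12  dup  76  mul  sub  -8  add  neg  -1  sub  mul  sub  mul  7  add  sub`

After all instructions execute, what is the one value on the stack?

-27359

-2  → -2
-2  → -2 -2
-8  → -2 -2 -8
add → -2 -10
-8  → -2 -10 -8
3   → -2 -10 -8 3
12  → -2 -10 -8 3 12
dup → -2 -10 -8 3 12 12
76  → -2 -10 -8 3 12 12 76
mul → -2 -10 -8 3 12 912
sub → -2 -10 -8 3 -900
-8  → -2 -10 -8 3 -900 -8
add → -2 -10 -8 3 -908
neg → -2 -10 -8 3 908
-1  → -2 -10 -8 3 908 -1
sub → -2 -10 -8 3 909
mul → -2 -10 -8 2727
sub → -2 -10 -2735
mul → -2 27350
7   → -2 27350 7
add → -2 27357
sub → -27359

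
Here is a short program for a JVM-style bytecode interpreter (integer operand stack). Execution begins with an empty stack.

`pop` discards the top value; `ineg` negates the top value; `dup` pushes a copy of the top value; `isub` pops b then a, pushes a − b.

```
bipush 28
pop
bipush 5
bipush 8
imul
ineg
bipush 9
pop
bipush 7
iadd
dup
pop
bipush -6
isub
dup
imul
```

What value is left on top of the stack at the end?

bipush 28 : 28
pop       : (empty)
bipush 5  : 5
bipush 8  : 5 8
imul      : 40
ineg      : -40
bipush 9  : -40 9
pop       : -40
bipush 7  : -40 7
iadd      : -33
dup       : -33 -33
pop       : -33
bipush -6 : -33 -6
isub      : -27
dup       : -27 -27
imul      : 729

729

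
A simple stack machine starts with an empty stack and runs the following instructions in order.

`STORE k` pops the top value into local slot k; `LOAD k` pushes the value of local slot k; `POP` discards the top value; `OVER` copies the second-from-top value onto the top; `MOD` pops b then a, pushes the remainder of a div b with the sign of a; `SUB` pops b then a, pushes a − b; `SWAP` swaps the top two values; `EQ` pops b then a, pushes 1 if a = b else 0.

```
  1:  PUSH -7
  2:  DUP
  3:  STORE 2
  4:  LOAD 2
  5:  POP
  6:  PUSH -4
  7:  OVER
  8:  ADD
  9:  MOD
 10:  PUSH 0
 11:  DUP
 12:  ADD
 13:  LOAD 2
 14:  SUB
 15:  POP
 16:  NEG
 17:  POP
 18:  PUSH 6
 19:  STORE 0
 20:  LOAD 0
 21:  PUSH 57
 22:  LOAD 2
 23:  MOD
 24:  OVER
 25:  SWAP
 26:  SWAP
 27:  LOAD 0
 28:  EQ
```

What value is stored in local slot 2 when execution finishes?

-7

PUSH -7  -7
DUP      -7 -7
STORE 2  -7
LOAD 2   -7 -7
POP      -7
PUSH -4  -7 -4
OVER     -7 -4 -7
ADD      -7 -11
MOD      -7
PUSH 0   -7 0
DUP      -7 0 0
ADD      -7 0
LOAD 2   -7 0 -7
SUB      -7 7
POP      -7
NEG      7
POP      (empty)
PUSH 6   6
STORE 0  (empty)
LOAD 0   6
PUSH 57  6 57
LOAD 2   6 57 -7
MOD      6 1
OVER     6 1 6
SWAP     6 6 1
SWAP     6 1 6
LOAD 0   6 1 6 6
EQ       6 1 1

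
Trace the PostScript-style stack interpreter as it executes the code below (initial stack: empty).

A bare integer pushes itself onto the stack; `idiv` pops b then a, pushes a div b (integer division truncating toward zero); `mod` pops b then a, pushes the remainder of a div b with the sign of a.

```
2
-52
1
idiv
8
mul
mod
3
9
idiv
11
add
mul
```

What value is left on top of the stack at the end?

2    → [2]
-52  → [2, -52]
1    → [2, -52, 1]
idiv → [2, -52]
8    → [2, -52, 8]
mul  → [2, -416]
mod  → [2]
3    → [2, 3]
9    → [2, 3, 9]
idiv → [2, 0]
11   → [2, 0, 11]
add  → [2, 11]
mul  → [22]

22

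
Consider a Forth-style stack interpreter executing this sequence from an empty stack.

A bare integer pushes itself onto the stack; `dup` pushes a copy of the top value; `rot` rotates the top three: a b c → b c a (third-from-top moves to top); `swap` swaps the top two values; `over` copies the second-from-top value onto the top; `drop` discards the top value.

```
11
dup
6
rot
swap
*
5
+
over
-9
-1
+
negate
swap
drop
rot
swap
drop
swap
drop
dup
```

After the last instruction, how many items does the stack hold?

2

11     → 11
dup    → 11 11
6      → 11 11 6
rot    → 11 6 11
swap   → 11 11 6
*      → 11 66
5      → 11 66 5
+      → 11 71
over   → 11 71 11
-9     → 11 71 11 -9
-1     → 11 71 11 -9 -1
+      → 11 71 11 -10
negate → 11 71 11 10
swap   → 11 71 10 11
drop   → 11 71 10
rot    → 71 10 11
swap   → 71 11 10
drop   → 71 11
swap   → 11 71
drop   → 11
dup    → 11 11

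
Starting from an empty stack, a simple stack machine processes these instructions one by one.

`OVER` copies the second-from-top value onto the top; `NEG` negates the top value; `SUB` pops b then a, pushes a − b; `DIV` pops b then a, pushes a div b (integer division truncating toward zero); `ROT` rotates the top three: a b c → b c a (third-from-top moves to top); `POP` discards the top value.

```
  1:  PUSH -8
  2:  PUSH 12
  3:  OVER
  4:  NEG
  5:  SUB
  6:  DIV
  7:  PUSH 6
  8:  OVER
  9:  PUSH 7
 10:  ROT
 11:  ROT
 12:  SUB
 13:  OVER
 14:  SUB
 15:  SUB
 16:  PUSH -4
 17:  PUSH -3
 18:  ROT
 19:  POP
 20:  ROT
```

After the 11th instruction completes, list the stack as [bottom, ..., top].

[-2, 7, 6, -2]

PUSH -8 → -8
PUSH 12 → -8 12
OVER    → -8 12 -8
NEG     → -8 12 8
SUB     → -8 4
DIV     → -2
PUSH 6  → -2 6
OVER    → -2 6 -2
PUSH 7  → -2 6 -2 7
ROT     → -2 -2 7 6
ROT     → -2 7 6 -2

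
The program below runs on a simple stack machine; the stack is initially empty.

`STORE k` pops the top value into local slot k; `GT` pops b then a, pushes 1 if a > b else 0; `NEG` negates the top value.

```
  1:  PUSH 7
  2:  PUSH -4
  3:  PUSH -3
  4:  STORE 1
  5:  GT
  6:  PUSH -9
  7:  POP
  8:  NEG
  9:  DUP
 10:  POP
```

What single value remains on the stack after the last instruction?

PUSH 7  : 7
PUSH -4 : 7 -4
PUSH -3 : 7 -4 -3
STORE 1 : 7 -4
GT      : 1
PUSH -9 : 1 -9
POP     : 1
NEG     : -1
DUP     : -1 -1
POP     : -1

-1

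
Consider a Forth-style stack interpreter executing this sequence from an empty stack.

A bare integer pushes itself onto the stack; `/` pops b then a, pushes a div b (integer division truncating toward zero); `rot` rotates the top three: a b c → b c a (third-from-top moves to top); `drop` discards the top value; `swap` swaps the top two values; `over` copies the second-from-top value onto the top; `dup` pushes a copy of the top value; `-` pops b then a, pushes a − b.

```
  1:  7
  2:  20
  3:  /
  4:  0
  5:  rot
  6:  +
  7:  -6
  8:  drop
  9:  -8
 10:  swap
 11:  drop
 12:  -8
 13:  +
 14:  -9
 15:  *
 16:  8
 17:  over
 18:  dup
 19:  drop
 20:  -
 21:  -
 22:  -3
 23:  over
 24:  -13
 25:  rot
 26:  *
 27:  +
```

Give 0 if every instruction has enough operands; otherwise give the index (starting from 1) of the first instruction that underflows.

5

7  -> [7]
20 -> [7, 20]
/  -> [0]
0  -> [0, 0]
rot  — needs 3 operands, stack has 2 → underflow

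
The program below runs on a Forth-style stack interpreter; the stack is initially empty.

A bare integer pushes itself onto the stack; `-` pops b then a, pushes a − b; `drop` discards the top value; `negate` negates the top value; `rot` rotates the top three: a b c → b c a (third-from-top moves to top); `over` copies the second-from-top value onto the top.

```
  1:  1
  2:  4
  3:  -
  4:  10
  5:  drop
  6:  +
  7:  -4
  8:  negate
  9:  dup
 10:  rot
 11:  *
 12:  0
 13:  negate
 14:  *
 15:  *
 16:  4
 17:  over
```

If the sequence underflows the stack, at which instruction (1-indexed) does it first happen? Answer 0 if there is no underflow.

1    : [1]
4    : [1, 4]
-    : [-3]
10   : [-3, 10]
drop : [-3]
+  — needs 2 operands, stack has 1 → underflow

6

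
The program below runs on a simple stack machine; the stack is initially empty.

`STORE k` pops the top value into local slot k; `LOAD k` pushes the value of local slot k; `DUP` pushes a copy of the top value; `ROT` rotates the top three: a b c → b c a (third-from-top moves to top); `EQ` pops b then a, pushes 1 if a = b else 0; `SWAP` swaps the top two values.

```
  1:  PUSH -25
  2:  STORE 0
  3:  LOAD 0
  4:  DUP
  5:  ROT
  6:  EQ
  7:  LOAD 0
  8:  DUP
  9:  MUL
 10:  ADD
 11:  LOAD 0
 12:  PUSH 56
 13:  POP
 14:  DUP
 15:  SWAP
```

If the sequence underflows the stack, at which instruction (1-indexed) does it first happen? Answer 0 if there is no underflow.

5

PUSH -25 -> -25
STORE 0  -> (empty)
LOAD 0   -> -25
DUP      -> -25 -25
ROT  — needs 3 operands, stack has 2 → underflow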